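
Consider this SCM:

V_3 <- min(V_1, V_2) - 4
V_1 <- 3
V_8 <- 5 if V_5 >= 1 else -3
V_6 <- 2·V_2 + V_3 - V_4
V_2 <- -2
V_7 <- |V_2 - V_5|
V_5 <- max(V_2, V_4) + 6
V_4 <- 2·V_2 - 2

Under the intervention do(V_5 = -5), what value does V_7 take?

3

Under do(V_5=-5), the mechanism V_5 <- max(V_2, V_4) + 6 is discarded; V_5 is fixed at -5.
V_7 = |V_2 - V_5|  [with V_2=-2, V_5=-5]  = 3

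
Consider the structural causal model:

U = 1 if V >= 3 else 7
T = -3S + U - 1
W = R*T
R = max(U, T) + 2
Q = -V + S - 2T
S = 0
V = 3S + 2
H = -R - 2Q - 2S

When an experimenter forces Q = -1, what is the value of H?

Intervening sets Q = -1 and removes its equation (Q = -V + S - 2T).
V = 3S + 2  [with S=0]  = 2
U = 1 if V >= 3 else 7  [with V=2]  = 7
T = -3S + U - 1  [with S=0, U=7]  = 6
R = max(U, T) + 2  [with U=7, T=6]  = 9
H = -R - 2Q - 2S  [with R=9, Q=-1, S=0]  = -7

-7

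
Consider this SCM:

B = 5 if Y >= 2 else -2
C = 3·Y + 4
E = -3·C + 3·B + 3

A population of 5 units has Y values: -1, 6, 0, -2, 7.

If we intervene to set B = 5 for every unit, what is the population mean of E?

The intervention sets B=5 in all 5 units regardless of Y. Recomputing E per unit gives 15, -48, 6, 24, -57; average -12.

-12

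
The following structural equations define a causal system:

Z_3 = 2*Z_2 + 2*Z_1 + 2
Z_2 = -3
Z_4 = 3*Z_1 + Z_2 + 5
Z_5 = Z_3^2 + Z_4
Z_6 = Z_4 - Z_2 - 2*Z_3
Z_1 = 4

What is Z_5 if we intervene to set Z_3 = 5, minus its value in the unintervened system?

9

do(Z_3=5) replaces the equation Z_3 = 2*Z_2 + 2*Z_1 + 2 with the constant Z_3 = 5.
Z_4 = 3*Z_1 + Z_2 + 5  [with Z_1=4, Z_2=-3]  = 14
Z_5 = Z_3^2 + Z_4  [with Z_3=5, Z_4=14]  = 39
Without intervention: Z_3 = 2*Z_2 + 2*Z_1 + 2  [with Z_2=-3, Z_1=4]  = 4; Z_4 = 3*Z_1 + Z_2 + 5  [with Z_1=4, Z_2=-3]  = 14; Z_5 = Z_3^2 + Z_4  [with Z_3=4, Z_4=14]  = 30.
Change = 39 − 30 = 9.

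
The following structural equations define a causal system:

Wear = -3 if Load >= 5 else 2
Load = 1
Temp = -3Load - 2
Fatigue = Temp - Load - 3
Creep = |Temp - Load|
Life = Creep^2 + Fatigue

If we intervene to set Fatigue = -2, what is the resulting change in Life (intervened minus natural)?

7

The intervention breaks the incoming arrows to Fatigue: Fatigue = Temp - Load - 3 no longer applies, and Fatigue = -2.
Temp = -3Load - 2  [with Load=1]  = -5
Creep = |Temp - Load|  [with Temp=-5, Load=1]  = 6
Life = Creep^2 + Fatigue  [with Creep=6, Fatigue=-2]  = 34
Without intervention: Temp = -3Load - 2  [with Load=1]  = -5; Creep = |Temp - Load|  [with Temp=-5, Load=1]  = 6; Fatigue = Temp - Load - 3  [with Temp=-5, Load=1]  = -9; Life = Creep^2 + Fatigue  [with Creep=6, Fatigue=-9]  = 27.
Change = 34 − 27 = 7.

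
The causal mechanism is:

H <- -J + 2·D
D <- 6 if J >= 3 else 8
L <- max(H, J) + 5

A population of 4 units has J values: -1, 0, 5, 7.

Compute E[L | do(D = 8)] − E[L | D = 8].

The intervention sets D=8 in all 4 units regardless of J. Recomputing L per unit gives 22, 21, 16, 14; average 18.25.
E[L|D=8] averages over only the 2 units with D=8 (J = -1, 0): L = 22, 21, mean 21.5.
Difference = 18.25 − 21.5 = -3.25.

-3.25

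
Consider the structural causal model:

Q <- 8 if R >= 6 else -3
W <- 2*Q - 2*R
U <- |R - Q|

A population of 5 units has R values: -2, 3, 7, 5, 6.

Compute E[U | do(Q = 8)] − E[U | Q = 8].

2.7

Every unit gets Q=8 under the intervention. U values become 10, 5, 1, 3, 2; E[U|do(Q=8)] = 4.2.
Conditioning on Q=8 selects the 2 unit(s) with R ∈ {7, 6}. Their U values: 1, 2. Mean = 1.5.
Difference = 4.2 − 1.5 = 2.7.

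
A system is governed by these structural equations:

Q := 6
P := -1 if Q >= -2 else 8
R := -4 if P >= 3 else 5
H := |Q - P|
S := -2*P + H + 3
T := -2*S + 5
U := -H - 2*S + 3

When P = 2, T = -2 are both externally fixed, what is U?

-7

Setting P = 2, T = -2 by intervention discards those variables' equations.
H = |Q - P|  [with Q=6, P=2]  = 4
S = -2*P + H + 3  [with P=2, H=4]  = 3
U = -H - 2*S + 3  [with H=4, S=3]  = -7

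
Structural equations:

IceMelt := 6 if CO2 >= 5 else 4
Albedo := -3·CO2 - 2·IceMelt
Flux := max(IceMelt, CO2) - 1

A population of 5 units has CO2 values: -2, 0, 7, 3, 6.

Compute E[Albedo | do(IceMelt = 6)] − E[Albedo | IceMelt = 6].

11.1

Every unit gets IceMelt=6 under the intervention. Albedo values become -6, -12, -33, -21, -30; E[Albedo|do(IceMelt=6)] = -20.4.
Observing IceMelt=6 restricts to units where IceMelt's equation naturally yields 6: CO2 ∈ {7, 6}. In that subpopulation Albedo = -33, -30, mean -31.5.
Difference = -20.4 − (-31.5) = 11.1.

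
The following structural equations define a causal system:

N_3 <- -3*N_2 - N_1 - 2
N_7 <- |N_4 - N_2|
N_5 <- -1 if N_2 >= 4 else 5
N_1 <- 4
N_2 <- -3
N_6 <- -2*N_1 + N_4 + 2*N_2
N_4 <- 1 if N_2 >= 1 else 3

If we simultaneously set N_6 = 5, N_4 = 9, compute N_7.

Under do(N_6 = 5, N_4 = 9), each intervened variable's structural equation is replaced by its fixed value.
N_7 = |N_4 - N_2|  [with N_4=9, N_2=-3]  = 12

12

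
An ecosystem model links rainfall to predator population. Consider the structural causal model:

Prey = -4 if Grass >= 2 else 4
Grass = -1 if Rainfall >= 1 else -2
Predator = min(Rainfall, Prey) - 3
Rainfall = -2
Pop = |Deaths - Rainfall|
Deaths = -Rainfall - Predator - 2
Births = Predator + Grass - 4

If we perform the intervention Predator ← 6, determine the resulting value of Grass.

-2

The intervention breaks the incoming arrows to Predator: Predator = min(Rainfall, Prey) - 3 no longer applies, and Predator = 6.
Since Grass is not a descendant of the intervened variable, it is unaffected.
Grass = -1 if Rainfall >= 1 else -2  [with Rainfall=-2]  = -2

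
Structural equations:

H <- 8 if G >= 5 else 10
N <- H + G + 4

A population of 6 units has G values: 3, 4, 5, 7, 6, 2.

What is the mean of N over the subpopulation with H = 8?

Observing H=8 restricts to units where H's equation naturally yields 8: G ∈ {5, 7, 6}. In that subpopulation N = 17, 19, 18, mean 18.

18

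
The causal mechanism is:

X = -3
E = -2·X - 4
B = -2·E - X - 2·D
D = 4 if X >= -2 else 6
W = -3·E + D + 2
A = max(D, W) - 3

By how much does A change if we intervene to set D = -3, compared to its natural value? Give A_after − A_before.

-9

The intervention breaks the incoming arrows to D: D = 4 if X >= -2 else 6 no longer applies, and D = -3.
E = -2·X - 4  [with X=-3]  = 2
W = -3·E + D + 2  [with E=2, D=-3]  = -7
A = max(D, W) - 3  [with D=-3, W=-7]  = -6
Without intervention: E = -2·X - 4  [with X=-3]  = 2; D = 4 if X >= -2 else 6  [with X=-3]  = 6; W = -3·E + D + 2  [with E=2, D=6]  = 2; A = max(D, W) - 3  [with D=6, W=2]  = 3.
Change = -6 − 3 = -9.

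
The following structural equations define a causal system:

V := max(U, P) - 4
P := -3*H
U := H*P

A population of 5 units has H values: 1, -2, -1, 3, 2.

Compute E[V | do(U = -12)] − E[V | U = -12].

-1.8

Under do(U=-12), U's equation is replaced by U=-12 for every unit. Per-unit V: -7, 2, -1, -13, -10. Mean = -5.8.
Conditioning on U=-12 selects the 2 unit(s) with H ∈ {-2, 2}. Their V values: 2, -10. Mean = -4.
Difference = -5.8 − (-4) = -1.8.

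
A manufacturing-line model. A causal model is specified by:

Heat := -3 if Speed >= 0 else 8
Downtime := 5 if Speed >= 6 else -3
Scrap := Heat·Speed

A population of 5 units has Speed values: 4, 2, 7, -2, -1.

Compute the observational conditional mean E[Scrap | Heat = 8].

Observing Heat=8 restricts to units where Heat's equation naturally yields 8: Speed ∈ {-2, -1}. In that subpopulation Scrap = -16, -8, mean -12.

-12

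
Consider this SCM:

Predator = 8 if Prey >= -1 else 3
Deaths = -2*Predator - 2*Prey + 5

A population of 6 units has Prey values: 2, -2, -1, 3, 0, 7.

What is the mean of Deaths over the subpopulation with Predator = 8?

-15.4

Observing Predator=8 restricts to units where Predator's equation naturally yields 8: Prey ∈ {2, -1, 3, 0, 7}. In that subpopulation Deaths = -15, -9, -17, -11, -25, mean -15.4.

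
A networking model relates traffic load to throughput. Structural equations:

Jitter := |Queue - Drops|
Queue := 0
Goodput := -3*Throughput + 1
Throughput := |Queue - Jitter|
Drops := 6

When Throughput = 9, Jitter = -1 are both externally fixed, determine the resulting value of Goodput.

The joint intervention fixes Throughput = 9, Jitter = -1, removing each variable's own equation.
Goodput = -3*Throughput + 1  [with Throughput=9]  = -26

-26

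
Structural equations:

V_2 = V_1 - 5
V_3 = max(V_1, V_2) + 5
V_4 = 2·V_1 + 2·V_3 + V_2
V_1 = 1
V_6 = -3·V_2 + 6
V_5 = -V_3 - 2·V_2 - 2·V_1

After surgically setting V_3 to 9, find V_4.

The intervention breaks the incoming arrows to V_3: V_3 = max(V_1, V_2) + 5 no longer applies, and V_3 = 9.
V_2 = V_1 - 5  [with V_1=1]  = -4
V_4 = 2·V_1 + 2·V_3 + V_2  [with V_1=1, V_3=9, V_2=-4]  = 16

16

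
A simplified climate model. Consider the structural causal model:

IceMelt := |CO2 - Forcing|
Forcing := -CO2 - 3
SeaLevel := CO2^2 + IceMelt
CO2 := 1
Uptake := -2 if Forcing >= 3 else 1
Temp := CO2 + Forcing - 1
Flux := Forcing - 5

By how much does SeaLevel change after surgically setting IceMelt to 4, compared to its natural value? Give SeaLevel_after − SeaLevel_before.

Intervening sets IceMelt = 4 and removes its equation (IceMelt := |CO2 - Forcing|).
SeaLevel = CO2^2 + IceMelt  [with CO2=1, IceMelt=4]  = 5
Without intervention: Forcing = -CO2 - 3  [with CO2=1]  = -4; IceMelt = |CO2 - Forcing|  [with CO2=1, Forcing=-4]  = 5; SeaLevel = CO2^2 + IceMelt  [with CO2=1, IceMelt=5]  = 6.
Change = 5 − 6 = -1.

-1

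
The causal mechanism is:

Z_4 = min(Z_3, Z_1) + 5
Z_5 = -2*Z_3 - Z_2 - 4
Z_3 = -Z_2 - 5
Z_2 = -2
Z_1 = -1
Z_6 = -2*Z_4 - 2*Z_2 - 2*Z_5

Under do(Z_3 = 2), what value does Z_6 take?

8

The intervention breaks the incoming arrows to Z_3: Z_3 = -Z_2 - 5 no longer applies, and Z_3 = 2.
Z_4 = min(Z_3, Z_1) + 5  [with Z_3=2, Z_1=-1]  = 4
Z_5 = -2*Z_3 - Z_2 - 4  [with Z_3=2, Z_2=-2]  = -6
Z_6 = -2*Z_4 - 2*Z_2 - 2*Z_5  [with Z_4=4, Z_2=-2, Z_5=-6]  = 8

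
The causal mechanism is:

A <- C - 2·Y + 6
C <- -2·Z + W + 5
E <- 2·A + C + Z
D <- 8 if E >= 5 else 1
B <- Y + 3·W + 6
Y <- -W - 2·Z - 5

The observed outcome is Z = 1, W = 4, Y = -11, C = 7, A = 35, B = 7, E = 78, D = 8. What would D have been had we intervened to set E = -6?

1

do(E=-6) replaces the equation E <- 2·A + C + Z with the constant E = -6.
D = 8 if E >= 5 else 1  [with E=-6]  = 1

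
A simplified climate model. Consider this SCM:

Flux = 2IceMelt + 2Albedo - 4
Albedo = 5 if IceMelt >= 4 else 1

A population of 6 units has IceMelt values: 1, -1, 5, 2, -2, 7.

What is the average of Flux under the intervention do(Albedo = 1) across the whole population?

2

do(Albedo=1) breaks Albedo's dependence on IceMelt. With Albedo=1 fixed, Flux across the units is 0, -4, 8, 2, -6, 12, mean 2.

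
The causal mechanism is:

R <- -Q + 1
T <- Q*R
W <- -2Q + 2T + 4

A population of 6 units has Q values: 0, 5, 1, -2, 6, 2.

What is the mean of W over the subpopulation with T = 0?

3

Observing T=0 restricts to units where T's equation naturally yields 0: Q ∈ {0, 1}. In that subpopulation W = 4, 2, mean 3.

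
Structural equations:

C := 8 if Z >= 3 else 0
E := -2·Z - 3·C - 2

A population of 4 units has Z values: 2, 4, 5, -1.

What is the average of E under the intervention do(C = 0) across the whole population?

-7

The intervention sets C=0 in all 4 units regardless of Z. Recomputing E per unit gives -6, -10, -12, 0; average -7.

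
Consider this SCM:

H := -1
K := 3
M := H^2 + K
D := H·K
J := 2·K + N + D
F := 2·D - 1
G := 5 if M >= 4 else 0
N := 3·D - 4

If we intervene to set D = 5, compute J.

22

The intervention breaks the incoming arrows to D: D := H·K no longer applies, and D = 5.
N = 3·D - 4  [with D=5]  = 11
J = 2·K + N + D  [with K=3, N=11, D=5]  = 22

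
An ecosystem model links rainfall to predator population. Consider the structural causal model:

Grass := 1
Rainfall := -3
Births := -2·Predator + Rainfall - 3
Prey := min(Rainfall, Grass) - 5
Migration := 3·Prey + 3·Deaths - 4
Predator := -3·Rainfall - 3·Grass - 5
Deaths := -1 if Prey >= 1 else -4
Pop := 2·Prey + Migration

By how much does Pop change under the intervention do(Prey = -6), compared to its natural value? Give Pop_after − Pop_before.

The intervention breaks the incoming arrows to Prey: Prey := min(Rainfall, Grass) - 5 no longer applies, and Prey = -6.
Deaths = -1 if Prey >= 1 else -4  [with Prey=-6]  = -4
Migration = 3·Prey + 3·Deaths - 4  [with Prey=-6, Deaths=-4]  = -34
Pop = 2·Prey + Migration  [with Prey=-6, Migration=-34]  = -46
Without intervention: Prey = min(Rainfall, Grass) - 5  [with Rainfall=-3, Grass=1]  = -8; Deaths = -1 if Prey >= 1 else -4  [with Prey=-8]  = -4; Migration = 3·Prey + 3·Deaths - 4  [with Prey=-8, Deaths=-4]  = -40; Pop = 2·Prey + Migration  [with Prey=-8, Migration=-40]  = -56.
Change = -46 − (-56) = 10.

10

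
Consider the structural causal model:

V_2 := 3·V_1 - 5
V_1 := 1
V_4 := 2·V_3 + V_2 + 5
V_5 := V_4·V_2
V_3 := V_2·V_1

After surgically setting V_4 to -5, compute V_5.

Intervening sets V_4 = -5 and removes its equation (V_4 := 2·V_3 + V_2 + 5).
V_2 = 3·V_1 - 5  [with V_1=1]  = -2
V_5 = V_4·V_2  [with V_4=-5, V_2=-2]  = 10

10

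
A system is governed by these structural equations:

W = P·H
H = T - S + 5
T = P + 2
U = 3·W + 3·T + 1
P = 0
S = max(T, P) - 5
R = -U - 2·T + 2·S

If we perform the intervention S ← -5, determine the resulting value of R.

The intervention breaks the incoming arrows to S: S = max(T, P) - 5 no longer applies, and S = -5.
T = P + 2  [with P=0]  = 2
H = T - S + 5  [with T=2, S=-5]  = 12
W = P·H  [with P=0, H=12]  = 0
U = 3·W + 3·T + 1  [with W=0, T=2]  = 7
R = -U - 2·T + 2·S  [with U=7, T=2, S=-5]  = -21

-21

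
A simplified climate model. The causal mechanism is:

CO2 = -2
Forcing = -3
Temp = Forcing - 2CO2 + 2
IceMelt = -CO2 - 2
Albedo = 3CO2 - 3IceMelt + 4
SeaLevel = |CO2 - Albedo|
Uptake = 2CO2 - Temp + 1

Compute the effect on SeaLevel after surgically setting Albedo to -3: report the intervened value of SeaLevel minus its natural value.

1

The intervention breaks the incoming arrows to Albedo: Albedo = 3CO2 - 3IceMelt + 4 no longer applies, and Albedo = -3.
SeaLevel = |CO2 - Albedo|  [with CO2=-2, Albedo=-3]  = 1
Without intervention: IceMelt = -CO2 - 2  [with CO2=-2]  = 0; Albedo = 3CO2 - 3IceMelt + 4  [with CO2=-2, IceMelt=0]  = -2; SeaLevel = |CO2 - Albedo|  [with CO2=-2, Albedo=-2]  = 0.
Change = 1 − 0 = 1.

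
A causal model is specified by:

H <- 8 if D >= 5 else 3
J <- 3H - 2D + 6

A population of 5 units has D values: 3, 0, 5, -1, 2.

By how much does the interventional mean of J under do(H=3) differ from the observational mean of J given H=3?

do(H=3) breaks H's dependence on D. With H=3 fixed, J across the units is 9, 15, 5, 17, 11, mean 11.4.
Conditioning on H=3 selects the 4 unit(s) with D ∈ {3, 0, -1, 2}. Their J values: 9, 15, 17, 11. Mean = 13.
Difference = 11.4 − 13 = -1.6.

-1.6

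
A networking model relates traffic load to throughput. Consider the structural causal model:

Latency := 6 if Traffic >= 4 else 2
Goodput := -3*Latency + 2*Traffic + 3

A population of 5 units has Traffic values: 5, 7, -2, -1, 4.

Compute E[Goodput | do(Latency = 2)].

The intervention sets Latency=2 in all 5 units regardless of Traffic. Recomputing Goodput per unit gives 7, 11, -7, -5, 5; average 2.2.

2.2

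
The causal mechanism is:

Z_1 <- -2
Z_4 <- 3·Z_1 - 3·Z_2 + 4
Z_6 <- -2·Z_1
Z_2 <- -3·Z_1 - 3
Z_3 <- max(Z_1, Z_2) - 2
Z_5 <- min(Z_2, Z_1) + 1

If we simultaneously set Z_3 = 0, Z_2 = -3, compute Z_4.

7

The joint intervention fixes Z_3 = 0, Z_2 = -3, removing each variable's own equation.
Z_4 = 3·Z_1 - 3·Z_2 + 4  [with Z_1=-2, Z_2=-3]  = 7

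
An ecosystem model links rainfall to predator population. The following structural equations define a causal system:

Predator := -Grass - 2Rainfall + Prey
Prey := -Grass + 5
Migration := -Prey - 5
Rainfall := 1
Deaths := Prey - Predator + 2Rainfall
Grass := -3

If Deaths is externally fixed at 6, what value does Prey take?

8

do(Deaths=6) replaces the equation Deaths := Prey - Predator + 2Rainfall with the constant Deaths = 6.
Prey is not downstream of the intervention, so its value is determined by the original equations.
Prey = -Grass + 5  [with Grass=-3]  = 8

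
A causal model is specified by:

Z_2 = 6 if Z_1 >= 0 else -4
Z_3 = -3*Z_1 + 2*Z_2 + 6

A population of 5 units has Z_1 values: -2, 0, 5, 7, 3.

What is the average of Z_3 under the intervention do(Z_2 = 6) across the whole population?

10.2

Under do(Z_2=6), Z_2's equation is replaced by Z_2=6 for every unit. Per-unit Z_3: 24, 18, 3, -3, 9. Mean = 10.2.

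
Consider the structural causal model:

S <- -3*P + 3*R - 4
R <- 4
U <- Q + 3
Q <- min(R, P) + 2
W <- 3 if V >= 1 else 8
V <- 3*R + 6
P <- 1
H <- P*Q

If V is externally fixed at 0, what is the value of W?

8

The intervention breaks the incoming arrows to V: V <- 3*R + 6 no longer applies, and V = 0.
W = 3 if V >= 1 else 8  [with V=0]  = 8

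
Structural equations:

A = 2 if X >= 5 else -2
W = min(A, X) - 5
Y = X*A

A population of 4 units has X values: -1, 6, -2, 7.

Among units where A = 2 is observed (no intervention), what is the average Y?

13

Conditioning on A=2 selects the 2 unit(s) with X ∈ {6, 7}. Their Y values: 12, 14. Mean = 13.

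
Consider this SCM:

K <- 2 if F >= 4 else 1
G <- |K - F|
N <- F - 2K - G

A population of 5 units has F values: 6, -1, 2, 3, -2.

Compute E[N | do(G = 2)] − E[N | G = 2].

0.2

The intervention sets G=2 in all 5 units regardless of F. Recomputing N per unit gives 0, -5, -2, -1, -6; average -2.8.
Observing G=2 restricts to units where G's equation naturally yields 2: F ∈ {-1, 3}. In that subpopulation N = -5, -1, mean -3.
Difference = -2.8 − (-3) = 0.2.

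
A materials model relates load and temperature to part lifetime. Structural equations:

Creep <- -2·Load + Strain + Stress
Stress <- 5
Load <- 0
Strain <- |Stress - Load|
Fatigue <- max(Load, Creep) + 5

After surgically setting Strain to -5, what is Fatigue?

5

do(Strain=-5) replaces the equation Strain <- |Stress - Load| with the constant Strain = -5.
Creep = -2·Load + Strain + Stress  [with Load=0, Strain=-5, Stress=5]  = 0
Fatigue = max(Load, Creep) + 5  [with Load=0, Creep=0]  = 5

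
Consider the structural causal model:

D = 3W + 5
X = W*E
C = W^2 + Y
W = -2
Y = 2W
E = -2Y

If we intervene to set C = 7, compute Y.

do(C=7) replaces the equation C = W^2 + Y with the constant C = 7.
Y is not downstream of the intervention, so its value is determined by the original equations.
Y = 2W  [with W=-2]  = -4

-4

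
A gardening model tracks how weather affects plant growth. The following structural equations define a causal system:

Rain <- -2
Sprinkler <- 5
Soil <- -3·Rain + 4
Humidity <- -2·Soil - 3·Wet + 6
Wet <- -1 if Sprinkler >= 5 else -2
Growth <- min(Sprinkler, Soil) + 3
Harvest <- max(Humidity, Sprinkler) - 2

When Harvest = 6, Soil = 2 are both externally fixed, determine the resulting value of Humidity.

5

Setting Harvest = 6, Soil = 2 by intervention discards those variables' equations.
Wet = -1 if Sprinkler >= 5 else -2  [with Sprinkler=5]  = -1
Humidity = -2·Soil - 3·Wet + 6  [with Soil=2, Wet=-1]  = 5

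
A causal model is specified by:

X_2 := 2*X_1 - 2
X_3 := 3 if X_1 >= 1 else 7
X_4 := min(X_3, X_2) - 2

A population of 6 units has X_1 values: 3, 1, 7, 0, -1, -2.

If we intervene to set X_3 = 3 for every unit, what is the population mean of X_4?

The intervention sets X_3=3 in all 6 units regardless of X_1. Recomputing X_4 per unit gives 1, -2, 1, -4, -6, -8; average -3.

-3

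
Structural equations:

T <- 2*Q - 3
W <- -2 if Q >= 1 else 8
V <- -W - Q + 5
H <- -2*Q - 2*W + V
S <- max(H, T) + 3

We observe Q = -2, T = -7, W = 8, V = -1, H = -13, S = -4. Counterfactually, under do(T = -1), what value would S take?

2

Under do(T=-1), the mechanism T <- 2*Q - 3 is discarded; T is fixed at -1.
W = -2 if Q >= 1 else 8  [with Q=-2]  = 8
V = -W - Q + 5  [with W=8, Q=-2]  = -1
H = -2*Q - 2*W + V  [with Q=-2, W=8, V=-1]  = -13
S = max(H, T) + 3  [with H=-13, T=-1]  = 2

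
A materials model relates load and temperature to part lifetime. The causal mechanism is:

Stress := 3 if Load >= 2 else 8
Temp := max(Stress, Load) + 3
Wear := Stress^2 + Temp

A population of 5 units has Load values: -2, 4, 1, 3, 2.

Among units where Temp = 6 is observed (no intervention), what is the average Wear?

Conditioning on Temp=6 selects the 2 unit(s) with Load ∈ {3, 2}. Their Wear values: 15, 15. Mean = 15.

15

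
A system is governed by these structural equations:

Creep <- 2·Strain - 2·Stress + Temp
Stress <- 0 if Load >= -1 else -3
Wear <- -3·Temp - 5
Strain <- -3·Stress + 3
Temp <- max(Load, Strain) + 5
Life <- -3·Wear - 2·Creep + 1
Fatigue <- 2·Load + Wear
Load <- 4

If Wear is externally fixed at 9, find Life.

Intervening sets Wear = 9 and removes its equation (Wear <- -3·Temp - 5).
Stress = 0 if Load >= -1 else -3  [with Load=4]  = 0
Strain = -3·Stress + 3  [with Stress=0]  = 3
Temp = max(Load, Strain) + 5  [with Load=4, Strain=3]  = 9
Creep = 2·Strain - 2·Stress + Temp  [with Strain=3, Stress=0, Temp=9]  = 15
Life = -3·Wear - 2·Creep + 1  [with Wear=9, Creep=15]  = -56

-56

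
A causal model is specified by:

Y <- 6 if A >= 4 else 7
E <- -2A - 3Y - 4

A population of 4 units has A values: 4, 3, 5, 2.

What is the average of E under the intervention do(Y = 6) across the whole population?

-29

do(Y=6) breaks Y's dependence on A. With Y=6 fixed, E across the units is -30, -28, -32, -26, mean -29.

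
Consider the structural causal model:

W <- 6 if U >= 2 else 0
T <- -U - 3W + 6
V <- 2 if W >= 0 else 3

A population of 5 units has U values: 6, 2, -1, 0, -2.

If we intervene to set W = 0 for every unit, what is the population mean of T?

5

do(W=0) breaks W's dependence on U. With W=0 fixed, T across the units is 0, 4, 7, 6, 8, mean 5.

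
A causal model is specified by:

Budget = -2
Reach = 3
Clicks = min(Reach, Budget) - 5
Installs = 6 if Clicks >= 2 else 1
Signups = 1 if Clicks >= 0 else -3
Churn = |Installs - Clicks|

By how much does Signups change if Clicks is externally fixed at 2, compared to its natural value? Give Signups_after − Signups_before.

4

do(Clicks=2) replaces the equation Clicks = min(Reach, Budget) - 5 with the constant Clicks = 2.
Signups = 1 if Clicks >= 0 else -3  [with Clicks=2]  = 1
Without intervention: Clicks = min(Reach, Budget) - 5  [with Reach=3, Budget=-2]  = -7; Signups = 1 if Clicks >= 0 else -3  [with Clicks=-7]  = -3.
Change = 1 − (-3) = 4.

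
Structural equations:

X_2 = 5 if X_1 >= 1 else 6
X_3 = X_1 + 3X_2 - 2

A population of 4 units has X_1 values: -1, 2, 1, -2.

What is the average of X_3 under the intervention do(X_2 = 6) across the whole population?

Under do(X_2=6), X_2's equation is replaced by X_2=6 for every unit. Per-unit X_3: 15, 18, 17, 14. Mean = 16.

16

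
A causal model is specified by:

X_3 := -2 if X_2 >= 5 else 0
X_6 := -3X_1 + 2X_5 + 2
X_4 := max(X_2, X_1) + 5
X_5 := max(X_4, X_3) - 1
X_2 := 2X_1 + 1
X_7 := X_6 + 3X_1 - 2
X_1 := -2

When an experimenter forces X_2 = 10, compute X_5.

do(X_2=10) replaces the equation X_2 := 2X_1 + 1 with the constant X_2 = 10.
X_3 = -2 if X_2 >= 5 else 0  [with X_2=10]  = -2
X_4 = max(X_2, X_1) + 5  [with X_2=10, X_1=-2]  = 15
X_5 = max(X_4, X_3) - 1  [with X_4=15, X_3=-2]  = 14

14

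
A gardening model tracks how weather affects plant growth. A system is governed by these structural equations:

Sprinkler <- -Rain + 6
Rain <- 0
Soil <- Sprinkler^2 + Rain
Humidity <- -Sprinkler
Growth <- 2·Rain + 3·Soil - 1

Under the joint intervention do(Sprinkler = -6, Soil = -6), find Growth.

-19

Setting Sprinkler = -6, Soil = -6 by intervention discards those variables' equations.
Growth = 2·Rain + 3·Soil - 1  [with Rain=0, Soil=-6]  = -19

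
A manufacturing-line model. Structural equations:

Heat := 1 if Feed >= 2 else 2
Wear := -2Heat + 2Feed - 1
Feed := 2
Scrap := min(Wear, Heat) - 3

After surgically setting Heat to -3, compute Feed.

2

Under do(Heat=-3), the mechanism Heat := 1 if Feed >= 2 else 2 is discarded; Heat is fixed at -3.
Feed is not downstream of the intervention, so its value is determined by the original equations.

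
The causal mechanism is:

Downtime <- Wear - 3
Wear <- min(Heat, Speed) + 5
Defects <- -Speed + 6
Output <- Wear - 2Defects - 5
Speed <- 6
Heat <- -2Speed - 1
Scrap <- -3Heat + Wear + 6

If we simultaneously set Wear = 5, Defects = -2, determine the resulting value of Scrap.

Setting Wear = 5, Defects = -2 by intervention discards those variables' equations.
Heat = -2Speed - 1  [with Speed=6]  = -13
Scrap = -3Heat + Wear + 6  [with Heat=-13, Wear=5]  = 50

50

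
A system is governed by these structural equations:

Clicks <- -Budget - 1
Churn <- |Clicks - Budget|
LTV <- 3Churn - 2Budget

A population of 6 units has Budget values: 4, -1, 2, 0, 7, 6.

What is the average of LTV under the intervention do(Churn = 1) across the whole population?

Every unit gets Churn=1 under the intervention. LTV values become -5, 5, -1, 3, -11, -9; E[LTV|do(Churn=1)] = -3.

-3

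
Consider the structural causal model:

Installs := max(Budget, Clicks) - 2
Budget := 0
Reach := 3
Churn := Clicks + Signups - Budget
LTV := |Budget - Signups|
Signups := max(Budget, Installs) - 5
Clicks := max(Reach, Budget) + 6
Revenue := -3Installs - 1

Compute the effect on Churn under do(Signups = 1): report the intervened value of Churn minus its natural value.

The intervention breaks the incoming arrows to Signups: Signups := max(Budget, Installs) - 5 no longer applies, and Signups = 1.
Clicks = max(Reach, Budget) + 6  [with Reach=3, Budget=0]  = 9
Churn = Clicks + Signups - Budget  [with Clicks=9, Signups=1, Budget=0]  = 10
Without intervention: Clicks = max(Reach, Budget) + 6  [with Reach=3, Budget=0]  = 9; Installs = max(Budget, Clicks) - 2  [with Budget=0, Clicks=9]  = 7; Signups = max(Budget, Installs) - 5  [with Budget=0, Installs=7]  = 2; Churn = Clicks + Signups - Budget  [with Clicks=9, Signups=2, Budget=0]  = 11.
Change = 10 − 11 = -1.

-1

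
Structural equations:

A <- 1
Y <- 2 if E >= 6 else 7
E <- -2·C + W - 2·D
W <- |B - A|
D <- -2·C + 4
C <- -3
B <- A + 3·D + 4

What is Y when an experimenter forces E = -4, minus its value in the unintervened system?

Intervening sets E = -4 and removes its equation (E <- -2·C + W - 2·D).
Y = 2 if E >= 6 else 7  [with E=-4]  = 7
Without intervention: D = -2·C + 4  [with C=-3]  = 10; B = A + 3·D + 4  [with A=1, D=10]  = 35; W = |B - A|  [with B=35, A=1]  = 34; E = -2·C + W - 2·D  [with C=-3, W=34, D=10]  = 20; Y = 2 if E >= 6 else 7  [with E=20]  = 2.
Change = 7 − 2 = 5.

5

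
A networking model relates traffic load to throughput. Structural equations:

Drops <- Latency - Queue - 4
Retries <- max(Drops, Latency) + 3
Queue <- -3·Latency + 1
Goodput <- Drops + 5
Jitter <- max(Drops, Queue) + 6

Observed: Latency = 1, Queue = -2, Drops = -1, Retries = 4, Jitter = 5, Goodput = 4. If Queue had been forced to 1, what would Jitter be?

7

do(Queue=1) replaces the equation Queue <- -3·Latency + 1 with the constant Queue = 1.
Drops = Latency - Queue - 4  [with Latency=1, Queue=1]  = -4
Jitter = max(Drops, Queue) + 6  [with Drops=-4, Queue=1]  = 7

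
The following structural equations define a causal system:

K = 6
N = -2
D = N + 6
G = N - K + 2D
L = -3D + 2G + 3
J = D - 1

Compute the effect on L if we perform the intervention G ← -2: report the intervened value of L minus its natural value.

-4

Intervening sets G = -2 and removes its equation (G = N - K + 2D).
D = N + 6  [with N=-2]  = 4
L = -3D + 2G + 3  [with D=4, G=-2]  = -13
Without intervention: D = N + 6  [with N=-2]  = 4; G = N - K + 2D  [with N=-2, K=6, D=4]  = 0; L = -3D + 2G + 3  [with D=4, G=0]  = -9.
Change = -13 − (-9) = -4.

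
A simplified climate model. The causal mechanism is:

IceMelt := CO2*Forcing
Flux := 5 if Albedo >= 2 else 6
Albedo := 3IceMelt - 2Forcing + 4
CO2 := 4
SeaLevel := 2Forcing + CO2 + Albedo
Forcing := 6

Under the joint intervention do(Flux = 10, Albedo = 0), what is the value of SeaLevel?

16

Setting Flux = 10, Albedo = 0 by intervention discards those variables' equations.
SeaLevel = 2Forcing + CO2 + Albedo  [with Forcing=6, CO2=4, Albedo=0]  = 16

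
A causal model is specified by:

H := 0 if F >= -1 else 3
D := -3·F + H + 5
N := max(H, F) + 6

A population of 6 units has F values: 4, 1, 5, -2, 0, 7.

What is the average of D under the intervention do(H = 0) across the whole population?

do(H=0) breaks H's dependence on F. With H=0 fixed, D across the units is -7, 2, -10, 11, 5, -16, mean -2.5.

-2.5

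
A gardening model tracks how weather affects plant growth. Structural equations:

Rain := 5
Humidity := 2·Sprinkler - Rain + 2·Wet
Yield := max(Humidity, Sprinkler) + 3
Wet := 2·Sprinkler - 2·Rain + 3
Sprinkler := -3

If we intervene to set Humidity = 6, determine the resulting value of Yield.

9

Intervening sets Humidity = 6 and removes its equation (Humidity := 2·Sprinkler - Rain + 2·Wet).
Yield = max(Humidity, Sprinkler) + 3  [with Humidity=6, Sprinkler=-3]  = 9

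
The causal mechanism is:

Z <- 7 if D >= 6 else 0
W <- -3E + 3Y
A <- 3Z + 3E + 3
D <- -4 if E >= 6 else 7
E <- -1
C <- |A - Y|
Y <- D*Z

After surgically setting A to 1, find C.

Under do(A=1), the mechanism A <- 3Z + 3E + 3 is discarded; A is fixed at 1.
D = -4 if E >= 6 else 7  [with E=-1]  = 7
Z = 7 if D >= 6 else 0  [with D=7]  = 7
Y = D*Z  [with D=7, Z=7]  = 49
C = |A - Y|  [with A=1, Y=49]  = 48

48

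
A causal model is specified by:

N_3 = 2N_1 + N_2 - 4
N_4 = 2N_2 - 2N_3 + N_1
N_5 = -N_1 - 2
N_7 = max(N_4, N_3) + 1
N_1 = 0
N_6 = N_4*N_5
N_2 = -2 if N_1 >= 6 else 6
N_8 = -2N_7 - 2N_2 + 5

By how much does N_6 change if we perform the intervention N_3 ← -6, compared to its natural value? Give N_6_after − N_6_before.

-32

The intervention breaks the incoming arrows to N_3: N_3 = 2N_1 + N_2 - 4 no longer applies, and N_3 = -6.
N_2 = -2 if N_1 >= 6 else 6  [with N_1=0]  = 6
N_4 = 2N_2 - 2N_3 + N_1  [with N_2=6, N_3=-6, N_1=0]  = 24
N_5 = -N_1 - 2  [with N_1=0]  = -2
N_6 = N_4*N_5  [with N_4=24, N_5=-2]  = -48
Without intervention: N_2 = -2 if N_1 >= 6 else 6  [with N_1=0]  = 6; N_3 = 2N_1 + N_2 - 4  [with N_1=0, N_2=6]  = 2; N_4 = 2N_2 - 2N_3 + N_1  [with N_2=6, N_3=2, N_1=0]  = 8; N_5 = -N_1 - 2  [with N_1=0]  = -2; N_6 = N_4*N_5  [with N_4=8, N_5=-2]  = -16.
Change = -48 − (-16) = -32.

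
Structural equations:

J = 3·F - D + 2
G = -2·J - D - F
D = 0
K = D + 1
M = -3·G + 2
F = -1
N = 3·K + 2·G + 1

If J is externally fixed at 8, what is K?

1

The intervention breaks the incoming arrows to J: J = 3·F - D + 2 no longer applies, and J = 8.
K is not downstream of the intervention, so its value is determined by the original equations.
K = D + 1  [with D=0]  = 1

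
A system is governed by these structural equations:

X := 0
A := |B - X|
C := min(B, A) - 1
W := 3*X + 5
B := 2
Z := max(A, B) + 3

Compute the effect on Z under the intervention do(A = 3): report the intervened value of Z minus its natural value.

1

do(A=3) replaces the equation A := |B - X| with the constant A = 3.
Z = max(A, B) + 3  [with A=3, B=2]  = 6
Without intervention: A = |B - X|  [with B=2, X=0]  = 2; Z = max(A, B) + 3  [with A=2, B=2]  = 5.
Change = 6 − 5 = 1.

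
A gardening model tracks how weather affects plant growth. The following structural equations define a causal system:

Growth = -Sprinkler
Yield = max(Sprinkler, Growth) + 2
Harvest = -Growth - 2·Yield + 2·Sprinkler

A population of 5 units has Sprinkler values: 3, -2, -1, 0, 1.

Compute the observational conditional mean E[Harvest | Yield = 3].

-6

Observing Yield=3 restricts to units where Yield's equation naturally yields 3: Sprinkler ∈ {-1, 1}. In that subpopulation Harvest = -9, -3, mean -6.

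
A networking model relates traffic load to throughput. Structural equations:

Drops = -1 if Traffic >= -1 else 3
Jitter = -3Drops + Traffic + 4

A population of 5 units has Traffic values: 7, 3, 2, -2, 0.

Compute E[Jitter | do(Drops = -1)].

Every unit gets Drops=-1 under the intervention. Jitter values become 14, 10, 9, 5, 7; E[Jitter|do(Drops=-1)] = 9.

9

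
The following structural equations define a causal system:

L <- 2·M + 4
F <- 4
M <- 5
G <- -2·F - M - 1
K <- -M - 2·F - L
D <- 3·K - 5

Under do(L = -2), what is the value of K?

The intervention breaks the incoming arrows to L: L <- 2·M + 4 no longer applies, and L = -2.
K = -M - 2·F - L  [with M=5, F=4, L=-2]  = -11

-11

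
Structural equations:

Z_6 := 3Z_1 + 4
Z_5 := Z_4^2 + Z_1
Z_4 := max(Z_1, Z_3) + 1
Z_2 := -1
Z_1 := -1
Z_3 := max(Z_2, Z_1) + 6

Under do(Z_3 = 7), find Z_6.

The intervention breaks the incoming arrows to Z_3: Z_3 := max(Z_2, Z_1) + 6 no longer applies, and Z_3 = 7.
No directed path runs from Z_3 to Z_6, so Z_6 keeps its natural value.
Z_6 = 3Z_1 + 4  [with Z_1=-1]  = 1

1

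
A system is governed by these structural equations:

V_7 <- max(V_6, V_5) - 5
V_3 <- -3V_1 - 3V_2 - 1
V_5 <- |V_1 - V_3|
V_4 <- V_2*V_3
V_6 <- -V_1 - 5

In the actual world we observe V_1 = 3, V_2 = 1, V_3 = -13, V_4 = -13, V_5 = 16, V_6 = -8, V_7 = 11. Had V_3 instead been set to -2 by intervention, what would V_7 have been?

The intervention breaks the incoming arrows to V_3: V_3 <- -3V_1 - 3V_2 - 1 no longer applies, and V_3 = -2.
V_5 = |V_1 - V_3|  [with V_1=3, V_3=-2]  = 5
V_6 = -V_1 - 5  [with V_1=3]  = -8
V_7 = max(V_6, V_5) - 5  [with V_6=-8, V_5=5]  = 0

0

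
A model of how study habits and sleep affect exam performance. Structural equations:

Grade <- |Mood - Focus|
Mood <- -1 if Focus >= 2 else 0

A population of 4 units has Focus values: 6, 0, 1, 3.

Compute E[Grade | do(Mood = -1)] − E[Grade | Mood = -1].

-2

do(Mood=-1) breaks Mood's dependence on Focus. With Mood=-1 fixed, Grade across the units is 7, 1, 2, 4, mean 3.5.
Conditioning on Mood=-1 selects the 2 unit(s) with Focus ∈ {6, 3}. Their Grade values: 7, 4. Mean = 5.5.
Difference = 3.5 − 5.5 = -2.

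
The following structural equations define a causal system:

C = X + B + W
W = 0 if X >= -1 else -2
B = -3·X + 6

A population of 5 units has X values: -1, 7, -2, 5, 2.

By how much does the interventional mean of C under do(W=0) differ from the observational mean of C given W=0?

2.1

The intervention sets W=0 in all 5 units regardless of X. Recomputing C per unit gives 8, -8, 10, -4, 2; average 1.6.
Conditioning on W=0 selects the 4 unit(s) with X ∈ {-1, 7, 5, 2}. Their C values: 8, -8, -4, 2. Mean = -0.5.
Difference = 1.6 − (-0.5) = 2.1.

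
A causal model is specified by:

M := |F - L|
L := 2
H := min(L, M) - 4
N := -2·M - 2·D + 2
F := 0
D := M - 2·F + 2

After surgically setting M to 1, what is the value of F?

0

Under do(M=1), the mechanism M := |F - L| is discarded; M is fixed at 1.
Since F is not a descendant of the intervened variable, it is unaffected.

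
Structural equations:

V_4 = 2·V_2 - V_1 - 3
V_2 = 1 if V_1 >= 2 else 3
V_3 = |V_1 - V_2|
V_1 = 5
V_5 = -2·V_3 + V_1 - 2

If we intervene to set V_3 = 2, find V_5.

-1

do(V_3=2) replaces the equation V_3 = |V_1 - V_2| with the constant V_3 = 2.
V_5 = -2·V_3 + V_1 - 2  [with V_3=2, V_1=5]  = -1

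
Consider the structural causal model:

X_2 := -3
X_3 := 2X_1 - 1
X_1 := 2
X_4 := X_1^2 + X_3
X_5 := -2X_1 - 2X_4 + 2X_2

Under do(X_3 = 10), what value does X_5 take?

do(X_3=10) replaces the equation X_3 := 2X_1 - 1 with the constant X_3 = 10.
X_4 = X_1^2 + X_3  [with X_1=2, X_3=10]  = 14
X_5 = -2X_1 - 2X_4 + 2X_2  [with X_1=2, X_4=14, X_2=-3]  = -38

-38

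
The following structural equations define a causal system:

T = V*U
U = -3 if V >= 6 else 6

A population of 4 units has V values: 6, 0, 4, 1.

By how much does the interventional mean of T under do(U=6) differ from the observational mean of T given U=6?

Every unit gets U=6 under the intervention. T values become 36, 0, 24, 6; E[T|do(U=6)] = 16.5.
Observing U=6 restricts to units where U's equation naturally yields 6: V ∈ {0, 4, 1}. In that subpopulation T = 0, 24, 6, mean 10.
Difference = 16.5 − 10 = 6.5.

6.5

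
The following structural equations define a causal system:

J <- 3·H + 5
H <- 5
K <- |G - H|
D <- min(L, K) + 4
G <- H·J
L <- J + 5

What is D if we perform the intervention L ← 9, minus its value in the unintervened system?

The intervention breaks the incoming arrows to L: L <- J + 5 no longer applies, and L = 9.
J = 3·H + 5  [with H=5]  = 20
G = H·J  [with H=5, J=20]  = 100
K = |G - H|  [with G=100, H=5]  = 95
D = min(L, K) + 4  [with L=9, K=95]  = 13
Without intervention: J = 3·H + 5  [with H=5]  = 20; G = H·J  [with H=5, J=20]  = 100; K = |G - H|  [with G=100, H=5]  = 95; L = J + 5  [with J=20]  = 25; D = min(L, K) + 4  [with L=25, K=95]  = 29.
Change = 13 − 29 = -16.

-16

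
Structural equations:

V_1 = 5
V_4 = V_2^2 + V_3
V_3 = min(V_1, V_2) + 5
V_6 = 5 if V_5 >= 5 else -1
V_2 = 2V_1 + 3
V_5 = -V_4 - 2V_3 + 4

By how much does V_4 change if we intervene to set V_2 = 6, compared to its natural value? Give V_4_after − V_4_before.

Under do(V_2=6), the mechanism V_2 = 2V_1 + 3 is discarded; V_2 is fixed at 6.
V_3 = min(V_1, V_2) + 5  [with V_1=5, V_2=6]  = 10
V_4 = V_2^2 + V_3  [with V_2=6, V_3=10]  = 46
Without intervention: V_2 = 2V_1 + 3  [with V_1=5]  = 13; V_3 = min(V_1, V_2) + 5  [with V_1=5, V_2=13]  = 10; V_4 = V_2^2 + V_3  [with V_2=13, V_3=10]  = 179.
Change = 46 − 179 = -133.

-133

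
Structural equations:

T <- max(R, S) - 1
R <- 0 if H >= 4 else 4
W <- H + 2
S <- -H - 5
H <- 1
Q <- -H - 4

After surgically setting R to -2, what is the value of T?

-3

The intervention breaks the incoming arrows to R: R <- 0 if H >= 4 else 4 no longer applies, and R = -2.
S = -H - 5  [with H=1]  = -6
T = max(R, S) - 1  [with R=-2, S=-6]  = -3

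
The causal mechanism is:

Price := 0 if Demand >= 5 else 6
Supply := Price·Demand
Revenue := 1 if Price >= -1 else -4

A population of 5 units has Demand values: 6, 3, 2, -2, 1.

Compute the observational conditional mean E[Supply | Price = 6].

6

Conditioning on Price=6 selects the 4 unit(s) with Demand ∈ {3, 2, -2, 1}. Their Supply values: 18, 12, -12, 6. Mean = 6.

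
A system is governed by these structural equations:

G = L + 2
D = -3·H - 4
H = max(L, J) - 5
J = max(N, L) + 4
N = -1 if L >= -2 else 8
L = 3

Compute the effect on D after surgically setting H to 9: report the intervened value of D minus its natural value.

Intervening sets H = 9 and removes its equation (H = max(L, J) - 5).
D = -3·H - 4  [with H=9]  = -31
Without intervention: N = -1 if L >= -2 else 8  [with L=3]  = -1; J = max(N, L) + 4  [with N=-1, L=3]  = 7; H = max(L, J) - 5  [with L=3, J=7]  = 2; D = -3·H - 4  [with H=2]  = -10.
Change = -31 − (-10) = -21.

-21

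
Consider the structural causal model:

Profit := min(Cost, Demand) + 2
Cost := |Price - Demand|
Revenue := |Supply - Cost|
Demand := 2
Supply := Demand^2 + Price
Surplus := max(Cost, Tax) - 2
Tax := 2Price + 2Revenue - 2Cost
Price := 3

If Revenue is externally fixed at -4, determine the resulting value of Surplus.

do(Revenue=-4) replaces the equation Revenue := |Supply - Cost| with the constant Revenue = -4.
Cost = |Price - Demand|  [with Price=3, Demand=2]  = 1
Tax = 2Price + 2Revenue - 2Cost  [with Price=3, Revenue=-4, Cost=1]  = -4
Surplus = max(Cost, Tax) - 2  [with Cost=1, Tax=-4]  = -1

-1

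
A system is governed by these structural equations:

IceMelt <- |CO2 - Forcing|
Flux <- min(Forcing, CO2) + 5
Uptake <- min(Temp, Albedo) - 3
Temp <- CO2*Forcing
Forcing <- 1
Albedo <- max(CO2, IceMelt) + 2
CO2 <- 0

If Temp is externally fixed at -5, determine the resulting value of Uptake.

The intervention breaks the incoming arrows to Temp: Temp <- CO2*Forcing no longer applies, and Temp = -5.
IceMelt = |CO2 - Forcing|  [with CO2=0, Forcing=1]  = 1
Albedo = max(CO2, IceMelt) + 2  [with CO2=0, IceMelt=1]  = 3
Uptake = min(Temp, Albedo) - 3  [with Temp=-5, Albedo=3]  = -8

-8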